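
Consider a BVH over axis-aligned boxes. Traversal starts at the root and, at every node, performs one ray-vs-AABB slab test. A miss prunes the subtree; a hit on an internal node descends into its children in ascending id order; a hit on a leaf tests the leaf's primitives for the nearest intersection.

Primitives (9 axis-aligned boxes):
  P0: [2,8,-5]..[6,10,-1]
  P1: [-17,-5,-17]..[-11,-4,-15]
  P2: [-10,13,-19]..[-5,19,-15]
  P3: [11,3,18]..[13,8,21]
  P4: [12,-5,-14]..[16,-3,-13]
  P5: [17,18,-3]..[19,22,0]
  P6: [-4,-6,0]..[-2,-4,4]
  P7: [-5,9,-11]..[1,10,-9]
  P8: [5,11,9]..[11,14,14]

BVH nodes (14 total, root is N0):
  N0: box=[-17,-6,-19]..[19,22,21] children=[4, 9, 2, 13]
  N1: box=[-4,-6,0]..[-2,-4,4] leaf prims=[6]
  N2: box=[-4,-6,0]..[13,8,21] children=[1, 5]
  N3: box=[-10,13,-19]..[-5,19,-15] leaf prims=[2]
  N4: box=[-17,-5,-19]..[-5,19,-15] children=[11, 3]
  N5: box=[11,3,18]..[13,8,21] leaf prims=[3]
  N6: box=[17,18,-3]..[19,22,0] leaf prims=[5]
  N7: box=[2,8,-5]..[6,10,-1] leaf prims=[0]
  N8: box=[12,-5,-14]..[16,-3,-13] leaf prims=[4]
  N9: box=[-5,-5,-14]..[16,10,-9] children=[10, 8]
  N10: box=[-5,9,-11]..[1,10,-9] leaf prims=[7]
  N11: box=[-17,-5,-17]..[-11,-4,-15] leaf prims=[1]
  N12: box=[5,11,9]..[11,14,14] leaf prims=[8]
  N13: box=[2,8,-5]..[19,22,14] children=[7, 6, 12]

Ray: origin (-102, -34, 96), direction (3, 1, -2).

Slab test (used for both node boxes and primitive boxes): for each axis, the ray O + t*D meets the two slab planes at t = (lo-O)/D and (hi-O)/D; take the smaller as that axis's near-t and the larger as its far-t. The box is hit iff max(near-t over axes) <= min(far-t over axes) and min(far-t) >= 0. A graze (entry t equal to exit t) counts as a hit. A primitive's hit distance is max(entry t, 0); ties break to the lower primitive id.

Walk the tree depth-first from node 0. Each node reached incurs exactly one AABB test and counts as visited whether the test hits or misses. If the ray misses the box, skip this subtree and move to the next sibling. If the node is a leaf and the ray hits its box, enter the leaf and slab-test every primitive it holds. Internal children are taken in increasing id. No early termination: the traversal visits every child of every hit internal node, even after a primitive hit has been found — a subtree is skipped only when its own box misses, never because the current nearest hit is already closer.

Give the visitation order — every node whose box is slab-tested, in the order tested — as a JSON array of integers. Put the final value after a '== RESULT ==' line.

Trace the traversal:
N0 x:[85/3,121/3] y:[28,56] z:[75/2,115/2] -> hit [75/2,121/3], descend [2, 4, 9, 13]
  N2 x:[98/3,115/3] y:[28,42] z:[75/2,48] -> hit [75/2,115/3], descend [1, 5]
    N1 x:[98/3,100/3] y:[28,30] z:[46,48] -> miss, prune
    N5 x:[113/3,115/3] y:[37,42] z:[75/2,39] -> hit [113/3,115/3] leaf, test {P3@t=113/3}
  N4 x:[85/3,97/3] y:[29,53] z:[111/2,115/2] -> miss, prune
  N9 x:[97/3,118/3] y:[29,44] z:[105/2,55] -> miss, prune
  N13 x:[104/3,121/3] y:[42,56] z:[41,101/2] -> miss, prune

order=[0, 2, 1, 5, 4, 9, 13]  |boxes|=7  |leaves|=1  hit=P3

== RESULT ==
[0, 2, 1, 5, 4, 9, 13]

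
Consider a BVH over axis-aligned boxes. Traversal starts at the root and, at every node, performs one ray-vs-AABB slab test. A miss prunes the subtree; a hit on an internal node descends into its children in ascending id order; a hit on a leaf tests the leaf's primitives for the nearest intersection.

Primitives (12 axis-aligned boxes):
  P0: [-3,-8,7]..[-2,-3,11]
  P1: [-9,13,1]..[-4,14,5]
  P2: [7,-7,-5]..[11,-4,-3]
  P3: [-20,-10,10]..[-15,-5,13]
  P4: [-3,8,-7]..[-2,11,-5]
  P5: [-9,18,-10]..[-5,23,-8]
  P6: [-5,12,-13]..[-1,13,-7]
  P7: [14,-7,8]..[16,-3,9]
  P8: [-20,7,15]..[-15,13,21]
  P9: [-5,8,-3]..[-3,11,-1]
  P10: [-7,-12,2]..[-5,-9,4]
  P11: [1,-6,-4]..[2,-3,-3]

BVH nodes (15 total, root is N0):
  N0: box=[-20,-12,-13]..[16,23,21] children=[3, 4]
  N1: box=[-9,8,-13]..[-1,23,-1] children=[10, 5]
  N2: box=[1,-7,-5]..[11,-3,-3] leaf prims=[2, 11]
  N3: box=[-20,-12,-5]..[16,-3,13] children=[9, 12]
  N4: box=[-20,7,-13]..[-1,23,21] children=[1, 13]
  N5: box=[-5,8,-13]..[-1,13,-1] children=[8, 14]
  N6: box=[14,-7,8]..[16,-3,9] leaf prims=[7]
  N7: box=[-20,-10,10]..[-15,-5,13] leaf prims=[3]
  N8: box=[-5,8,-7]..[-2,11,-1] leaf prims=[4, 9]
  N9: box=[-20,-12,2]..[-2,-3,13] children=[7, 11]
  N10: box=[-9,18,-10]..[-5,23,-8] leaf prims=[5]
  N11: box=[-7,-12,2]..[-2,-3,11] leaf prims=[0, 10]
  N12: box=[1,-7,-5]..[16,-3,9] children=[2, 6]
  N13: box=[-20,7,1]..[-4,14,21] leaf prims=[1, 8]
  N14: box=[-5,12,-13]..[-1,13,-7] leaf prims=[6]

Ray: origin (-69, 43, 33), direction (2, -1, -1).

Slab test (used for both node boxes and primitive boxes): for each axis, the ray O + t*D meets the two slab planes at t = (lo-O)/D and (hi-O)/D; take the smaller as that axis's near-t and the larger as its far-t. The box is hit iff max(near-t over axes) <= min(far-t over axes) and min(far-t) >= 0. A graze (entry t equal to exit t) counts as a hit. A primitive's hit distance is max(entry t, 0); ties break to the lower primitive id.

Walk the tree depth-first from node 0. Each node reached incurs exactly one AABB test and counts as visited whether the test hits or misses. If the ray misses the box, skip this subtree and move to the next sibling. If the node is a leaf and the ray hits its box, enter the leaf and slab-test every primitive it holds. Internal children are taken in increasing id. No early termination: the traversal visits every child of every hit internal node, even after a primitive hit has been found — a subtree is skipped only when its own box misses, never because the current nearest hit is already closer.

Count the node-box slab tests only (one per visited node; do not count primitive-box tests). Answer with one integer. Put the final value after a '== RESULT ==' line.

Walk:
N0 x:[49/2,85/2] y:[20,55] z:[12,46] -> hit [49/2,85/2], descend [3, 4]
  N3 x:[49/2,85/2] y:[46,55] z:[20,38] -> miss, prune
  N4 x:[49/2,34] y:[20,36] z:[12,46] -> hit [49/2,34], descend [1, 13]
    N1 x:[30,34] y:[20,35] z:[34,46] -> hit [34,34], descend [5, 10]
      N5 x:[32,34] y:[30,35] z:[34,46] -> hit [34,34], descend [8, 14]
        N8 x:[32,67/2] y:[32,35] z:[34,40] -> miss, prune
        N14 x:[32,34] y:[30,31] z:[40,46] -> miss, prune
      N10 x:[30,32] y:[20,25] z:[41,43] -> miss, prune
    N13 x:[49/2,65/2] y:[29,36] z:[12,32] -> hit [29,32] leaf, test {P1@t=30, P8(miss)}

9 AABB tests over nodes [0, 3, 4, 1, 5, 8, 14, 10, 13]; 1 leaf entered; closest P1.

== RESULT ==
9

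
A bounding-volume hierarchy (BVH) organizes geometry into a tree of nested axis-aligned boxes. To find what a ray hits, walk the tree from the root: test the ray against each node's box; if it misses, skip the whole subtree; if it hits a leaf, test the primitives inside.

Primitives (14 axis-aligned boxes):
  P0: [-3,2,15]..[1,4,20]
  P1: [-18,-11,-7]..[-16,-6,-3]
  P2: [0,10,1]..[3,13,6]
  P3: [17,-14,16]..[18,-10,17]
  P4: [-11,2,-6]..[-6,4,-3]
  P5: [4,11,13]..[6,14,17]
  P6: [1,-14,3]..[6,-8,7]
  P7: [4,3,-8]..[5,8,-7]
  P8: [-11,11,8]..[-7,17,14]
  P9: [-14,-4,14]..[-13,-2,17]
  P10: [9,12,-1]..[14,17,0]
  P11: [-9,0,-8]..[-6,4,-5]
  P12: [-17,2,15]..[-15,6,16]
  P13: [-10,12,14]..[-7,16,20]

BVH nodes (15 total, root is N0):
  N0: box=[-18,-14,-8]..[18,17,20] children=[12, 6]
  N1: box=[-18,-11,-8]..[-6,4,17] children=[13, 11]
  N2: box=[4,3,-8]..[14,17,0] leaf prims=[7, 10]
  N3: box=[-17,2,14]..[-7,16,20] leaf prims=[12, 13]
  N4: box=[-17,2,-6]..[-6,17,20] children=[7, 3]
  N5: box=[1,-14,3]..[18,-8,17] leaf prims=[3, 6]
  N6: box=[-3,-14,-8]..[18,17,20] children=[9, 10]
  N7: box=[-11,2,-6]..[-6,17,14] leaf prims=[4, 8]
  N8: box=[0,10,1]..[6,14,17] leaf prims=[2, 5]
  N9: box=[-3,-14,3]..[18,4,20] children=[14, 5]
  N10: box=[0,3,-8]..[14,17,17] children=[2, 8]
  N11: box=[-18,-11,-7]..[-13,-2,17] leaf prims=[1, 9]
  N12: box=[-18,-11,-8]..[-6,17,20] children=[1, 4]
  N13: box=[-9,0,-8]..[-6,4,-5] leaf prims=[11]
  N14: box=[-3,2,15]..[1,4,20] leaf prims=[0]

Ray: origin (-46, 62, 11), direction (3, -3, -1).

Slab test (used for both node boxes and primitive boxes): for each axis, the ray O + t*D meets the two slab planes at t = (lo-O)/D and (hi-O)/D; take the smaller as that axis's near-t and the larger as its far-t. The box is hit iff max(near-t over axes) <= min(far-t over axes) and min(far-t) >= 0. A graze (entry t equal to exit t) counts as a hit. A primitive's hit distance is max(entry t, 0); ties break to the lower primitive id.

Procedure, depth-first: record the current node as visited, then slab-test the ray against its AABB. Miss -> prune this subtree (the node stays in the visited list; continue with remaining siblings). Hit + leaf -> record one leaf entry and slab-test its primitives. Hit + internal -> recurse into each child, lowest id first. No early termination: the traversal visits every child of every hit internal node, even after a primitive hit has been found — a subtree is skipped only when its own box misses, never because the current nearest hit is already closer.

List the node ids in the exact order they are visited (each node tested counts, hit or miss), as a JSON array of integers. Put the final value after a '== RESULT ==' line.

Walk:
N0 x:[28/3,64/3] y:[15,76/3] z:[-9,19] -> hit [15,19], descend [6, 12]
  N6 x:[43/3,64/3] y:[15,76/3] z:[-9,19] -> hit [15,19], descend [9, 10]
    N9 x:[43/3,64/3] y:[58/3,76/3] z:[-9,8] -> miss, prune
    N10 x:[46/3,20] y:[15,59/3] z:[-6,19] -> hit [46/3,19], descend [2, 8]
      N2 x:[50/3,20] y:[15,59/3] z:[11,19] -> hit [50/3,19] leaf, test {P7(miss), P10(miss)}
      N8 x:[46/3,52/3] y:[16,52/3] z:[-6,10] -> miss, prune
  N12 x:[28/3,40/3] y:[15,73/3] z:[-9,19] -> miss, prune

Summary -> nodes [0, 6, 9, 10, 2, 8, 12]; box-tests=7; leaf-entries=1; first=miss

== RESULT ==
[0, 6, 9, 10, 2, 8, 12]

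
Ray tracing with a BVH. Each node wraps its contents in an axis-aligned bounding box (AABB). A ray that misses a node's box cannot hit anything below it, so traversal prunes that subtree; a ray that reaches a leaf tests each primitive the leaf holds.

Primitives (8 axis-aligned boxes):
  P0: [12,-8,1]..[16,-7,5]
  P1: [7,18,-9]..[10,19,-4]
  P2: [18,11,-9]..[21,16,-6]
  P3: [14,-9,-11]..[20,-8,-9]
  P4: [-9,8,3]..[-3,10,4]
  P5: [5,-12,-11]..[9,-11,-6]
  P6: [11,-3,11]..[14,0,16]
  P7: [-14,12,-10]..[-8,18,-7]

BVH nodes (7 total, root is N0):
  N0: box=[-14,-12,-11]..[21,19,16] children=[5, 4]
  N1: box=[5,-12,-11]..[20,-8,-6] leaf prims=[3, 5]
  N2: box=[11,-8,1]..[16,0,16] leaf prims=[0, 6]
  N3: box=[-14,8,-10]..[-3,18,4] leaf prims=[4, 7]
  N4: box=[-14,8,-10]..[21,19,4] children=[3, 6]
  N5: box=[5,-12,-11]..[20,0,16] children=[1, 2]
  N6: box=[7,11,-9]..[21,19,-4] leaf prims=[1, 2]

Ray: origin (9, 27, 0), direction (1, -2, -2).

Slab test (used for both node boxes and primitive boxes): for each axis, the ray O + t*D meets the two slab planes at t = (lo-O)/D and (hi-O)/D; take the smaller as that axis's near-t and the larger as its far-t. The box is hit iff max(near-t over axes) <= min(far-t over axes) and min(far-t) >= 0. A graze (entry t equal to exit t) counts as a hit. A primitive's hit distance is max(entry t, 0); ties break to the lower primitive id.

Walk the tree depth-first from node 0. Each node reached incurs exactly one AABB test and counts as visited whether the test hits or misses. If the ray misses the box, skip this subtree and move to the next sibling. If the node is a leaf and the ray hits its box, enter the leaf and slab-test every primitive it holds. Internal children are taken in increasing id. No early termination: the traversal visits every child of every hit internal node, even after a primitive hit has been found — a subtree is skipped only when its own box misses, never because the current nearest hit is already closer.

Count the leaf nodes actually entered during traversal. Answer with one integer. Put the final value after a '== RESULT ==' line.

Walk:
N0 x:[-23,12] y:[4,39/2] z:[-8,11/2] -> hit [4,11/2], descend [4, 5]
  N4 x:[-23,12] y:[4,19/2] z:[-2,5] -> hit [4,5], descend [3, 6]
    N3 x:[-23,-12] y:[9/2,19/2] z:[-2,5] -> miss, prune
    N6 x:[-2,12] y:[4,8] z:[2,9/2] -> hit [4,9/2] leaf, test {P1(miss), P2(miss)}
  N5 x:[-4,11] y:[27/2,39/2] z:[-8,11/2] -> miss, prune

5 AABB tests over nodes [0, 4, 3, 6, 5]; 1 leaf entered; closest miss.

== RESULT ==
1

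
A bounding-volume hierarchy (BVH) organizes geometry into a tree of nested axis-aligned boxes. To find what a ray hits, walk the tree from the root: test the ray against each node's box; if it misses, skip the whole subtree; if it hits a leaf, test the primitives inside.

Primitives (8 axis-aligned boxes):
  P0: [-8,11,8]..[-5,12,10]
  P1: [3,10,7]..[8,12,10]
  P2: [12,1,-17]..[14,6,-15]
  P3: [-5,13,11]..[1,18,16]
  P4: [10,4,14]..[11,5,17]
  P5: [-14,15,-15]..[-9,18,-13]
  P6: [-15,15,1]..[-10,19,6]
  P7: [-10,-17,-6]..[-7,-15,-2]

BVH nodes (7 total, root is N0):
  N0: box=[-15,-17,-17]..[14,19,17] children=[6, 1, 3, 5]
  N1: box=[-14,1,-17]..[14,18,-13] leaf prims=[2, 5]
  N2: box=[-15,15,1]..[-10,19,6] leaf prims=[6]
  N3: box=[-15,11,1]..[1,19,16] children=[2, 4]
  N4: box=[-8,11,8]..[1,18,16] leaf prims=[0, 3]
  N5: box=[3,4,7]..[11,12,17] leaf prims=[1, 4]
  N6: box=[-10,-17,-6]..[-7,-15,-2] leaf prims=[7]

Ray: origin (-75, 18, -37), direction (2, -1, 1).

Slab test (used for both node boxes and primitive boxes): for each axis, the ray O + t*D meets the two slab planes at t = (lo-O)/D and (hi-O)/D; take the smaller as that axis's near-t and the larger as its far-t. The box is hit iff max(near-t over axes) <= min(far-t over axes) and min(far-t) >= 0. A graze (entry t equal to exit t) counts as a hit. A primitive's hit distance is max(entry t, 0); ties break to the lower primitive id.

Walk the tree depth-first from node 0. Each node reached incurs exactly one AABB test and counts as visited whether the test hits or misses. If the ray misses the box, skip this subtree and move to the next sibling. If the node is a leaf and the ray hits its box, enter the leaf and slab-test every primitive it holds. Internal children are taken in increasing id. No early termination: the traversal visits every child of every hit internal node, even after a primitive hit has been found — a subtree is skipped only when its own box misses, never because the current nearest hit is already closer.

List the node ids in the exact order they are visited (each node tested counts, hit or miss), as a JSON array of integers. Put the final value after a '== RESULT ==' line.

Walk:
N0 x:[30,89/2] y:[-1,35] z:[20,54] -> hit [30,35], descend [1, 3, 5, 6]
  N1 x:[61/2,89/2] y:[0,17] z:[20,24] -> miss, prune
  N3 x:[30,38] y:[-1,7] z:[38,53] -> miss, prune
  N5 x:[39,43] y:[6,14] z:[44,54] -> miss, prune
  N6 x:[65/2,34] y:[33,35] z:[31,35] -> hit [33,34] leaf, test {P7@t=33}

Visited [0, 1, 3, 5, 6]. Tests: 5 box, 1 leaf. Nearest: P7.

== RESULT ==
[0, 1, 3, 5, 6]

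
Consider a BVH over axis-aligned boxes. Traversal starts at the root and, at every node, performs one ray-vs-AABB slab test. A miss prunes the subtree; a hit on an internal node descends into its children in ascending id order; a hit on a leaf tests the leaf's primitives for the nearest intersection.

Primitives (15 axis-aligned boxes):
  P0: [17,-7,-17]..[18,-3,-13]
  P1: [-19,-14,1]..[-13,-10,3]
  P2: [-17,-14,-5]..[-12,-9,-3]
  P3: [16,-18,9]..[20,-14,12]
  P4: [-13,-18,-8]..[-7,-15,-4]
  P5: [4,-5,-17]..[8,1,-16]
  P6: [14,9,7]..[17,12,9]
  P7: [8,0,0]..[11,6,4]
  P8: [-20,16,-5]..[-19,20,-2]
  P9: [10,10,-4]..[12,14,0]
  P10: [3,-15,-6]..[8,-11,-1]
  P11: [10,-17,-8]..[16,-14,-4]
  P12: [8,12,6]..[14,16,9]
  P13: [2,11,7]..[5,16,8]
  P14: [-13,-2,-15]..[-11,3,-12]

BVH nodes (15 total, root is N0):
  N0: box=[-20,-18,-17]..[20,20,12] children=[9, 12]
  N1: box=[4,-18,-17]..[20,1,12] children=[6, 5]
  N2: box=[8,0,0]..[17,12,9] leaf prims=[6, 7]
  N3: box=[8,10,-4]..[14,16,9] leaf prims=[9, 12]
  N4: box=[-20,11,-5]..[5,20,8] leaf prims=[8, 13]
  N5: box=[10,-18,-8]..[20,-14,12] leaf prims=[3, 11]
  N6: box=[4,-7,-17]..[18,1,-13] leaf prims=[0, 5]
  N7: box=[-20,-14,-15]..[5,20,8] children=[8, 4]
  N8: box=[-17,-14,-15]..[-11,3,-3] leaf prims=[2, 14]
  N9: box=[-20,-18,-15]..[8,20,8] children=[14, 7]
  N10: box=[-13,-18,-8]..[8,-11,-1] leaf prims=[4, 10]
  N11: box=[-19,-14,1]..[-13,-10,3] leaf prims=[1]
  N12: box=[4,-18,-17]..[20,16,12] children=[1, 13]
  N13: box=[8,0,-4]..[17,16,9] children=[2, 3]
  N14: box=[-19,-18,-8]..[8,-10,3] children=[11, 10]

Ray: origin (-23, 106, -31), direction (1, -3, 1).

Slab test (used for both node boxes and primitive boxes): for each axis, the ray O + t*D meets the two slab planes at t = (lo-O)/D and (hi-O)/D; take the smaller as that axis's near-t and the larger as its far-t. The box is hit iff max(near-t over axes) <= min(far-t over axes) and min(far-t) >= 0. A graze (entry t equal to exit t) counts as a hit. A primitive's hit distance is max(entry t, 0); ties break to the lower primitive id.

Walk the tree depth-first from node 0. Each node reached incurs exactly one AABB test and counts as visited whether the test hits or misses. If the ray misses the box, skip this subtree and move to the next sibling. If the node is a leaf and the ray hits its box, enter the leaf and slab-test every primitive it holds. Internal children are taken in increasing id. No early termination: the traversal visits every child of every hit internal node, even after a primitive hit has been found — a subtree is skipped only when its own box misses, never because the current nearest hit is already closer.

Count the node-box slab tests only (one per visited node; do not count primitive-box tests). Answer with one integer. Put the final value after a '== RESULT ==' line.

Traverse from the root:
N0 x:[3,43] y:[86/3,124/3] z:[14,43] -> hit [86/3,124/3], descend [9, 12]
  N9 x:[3,31] y:[86/3,124/3] z:[16,39] -> hit [86/3,31], descend [7, 14]
    N7 x:[3,28] y:[86/3,40] z:[16,39] -> miss, prune
    N14 x:[4,31] y:[116/3,124/3] z:[23,34] -> miss, prune
  N12 x:[27,43] y:[30,124/3] z:[14,43] -> hit [30,124/3], descend [1, 13]
    N1 x:[27,43] y:[35,124/3] z:[14,43] -> hit [35,124/3], descend [5, 6]
      N5 x:[33,43] y:[40,124/3] z:[23,43] -> hit [40,124/3] leaf, test {P3@t=40, P11(miss)}
      N6 x:[27,41] y:[35,113/3] z:[14,18] -> miss, prune
    N13 x:[31,40] y:[30,106/3] z:[27,40] -> hit [31,106/3], descend [2, 3]
      N2 x:[31,40] y:[94/3,106/3] z:[31,40] -> hit [94/3,106/3] leaf, test {P6(miss), P7@t=100/3}
      N3 x:[31,37] y:[30,32] z:[27,40] -> hit [31,32] leaf, test {P9(miss), P12(miss)}

Visited [0, 9, 7, 14, 12, 1, 5, 6, 13, 2, 3]. Tests: 11 box, 3 leaf. Nearest: P7.

== RESULT ==
11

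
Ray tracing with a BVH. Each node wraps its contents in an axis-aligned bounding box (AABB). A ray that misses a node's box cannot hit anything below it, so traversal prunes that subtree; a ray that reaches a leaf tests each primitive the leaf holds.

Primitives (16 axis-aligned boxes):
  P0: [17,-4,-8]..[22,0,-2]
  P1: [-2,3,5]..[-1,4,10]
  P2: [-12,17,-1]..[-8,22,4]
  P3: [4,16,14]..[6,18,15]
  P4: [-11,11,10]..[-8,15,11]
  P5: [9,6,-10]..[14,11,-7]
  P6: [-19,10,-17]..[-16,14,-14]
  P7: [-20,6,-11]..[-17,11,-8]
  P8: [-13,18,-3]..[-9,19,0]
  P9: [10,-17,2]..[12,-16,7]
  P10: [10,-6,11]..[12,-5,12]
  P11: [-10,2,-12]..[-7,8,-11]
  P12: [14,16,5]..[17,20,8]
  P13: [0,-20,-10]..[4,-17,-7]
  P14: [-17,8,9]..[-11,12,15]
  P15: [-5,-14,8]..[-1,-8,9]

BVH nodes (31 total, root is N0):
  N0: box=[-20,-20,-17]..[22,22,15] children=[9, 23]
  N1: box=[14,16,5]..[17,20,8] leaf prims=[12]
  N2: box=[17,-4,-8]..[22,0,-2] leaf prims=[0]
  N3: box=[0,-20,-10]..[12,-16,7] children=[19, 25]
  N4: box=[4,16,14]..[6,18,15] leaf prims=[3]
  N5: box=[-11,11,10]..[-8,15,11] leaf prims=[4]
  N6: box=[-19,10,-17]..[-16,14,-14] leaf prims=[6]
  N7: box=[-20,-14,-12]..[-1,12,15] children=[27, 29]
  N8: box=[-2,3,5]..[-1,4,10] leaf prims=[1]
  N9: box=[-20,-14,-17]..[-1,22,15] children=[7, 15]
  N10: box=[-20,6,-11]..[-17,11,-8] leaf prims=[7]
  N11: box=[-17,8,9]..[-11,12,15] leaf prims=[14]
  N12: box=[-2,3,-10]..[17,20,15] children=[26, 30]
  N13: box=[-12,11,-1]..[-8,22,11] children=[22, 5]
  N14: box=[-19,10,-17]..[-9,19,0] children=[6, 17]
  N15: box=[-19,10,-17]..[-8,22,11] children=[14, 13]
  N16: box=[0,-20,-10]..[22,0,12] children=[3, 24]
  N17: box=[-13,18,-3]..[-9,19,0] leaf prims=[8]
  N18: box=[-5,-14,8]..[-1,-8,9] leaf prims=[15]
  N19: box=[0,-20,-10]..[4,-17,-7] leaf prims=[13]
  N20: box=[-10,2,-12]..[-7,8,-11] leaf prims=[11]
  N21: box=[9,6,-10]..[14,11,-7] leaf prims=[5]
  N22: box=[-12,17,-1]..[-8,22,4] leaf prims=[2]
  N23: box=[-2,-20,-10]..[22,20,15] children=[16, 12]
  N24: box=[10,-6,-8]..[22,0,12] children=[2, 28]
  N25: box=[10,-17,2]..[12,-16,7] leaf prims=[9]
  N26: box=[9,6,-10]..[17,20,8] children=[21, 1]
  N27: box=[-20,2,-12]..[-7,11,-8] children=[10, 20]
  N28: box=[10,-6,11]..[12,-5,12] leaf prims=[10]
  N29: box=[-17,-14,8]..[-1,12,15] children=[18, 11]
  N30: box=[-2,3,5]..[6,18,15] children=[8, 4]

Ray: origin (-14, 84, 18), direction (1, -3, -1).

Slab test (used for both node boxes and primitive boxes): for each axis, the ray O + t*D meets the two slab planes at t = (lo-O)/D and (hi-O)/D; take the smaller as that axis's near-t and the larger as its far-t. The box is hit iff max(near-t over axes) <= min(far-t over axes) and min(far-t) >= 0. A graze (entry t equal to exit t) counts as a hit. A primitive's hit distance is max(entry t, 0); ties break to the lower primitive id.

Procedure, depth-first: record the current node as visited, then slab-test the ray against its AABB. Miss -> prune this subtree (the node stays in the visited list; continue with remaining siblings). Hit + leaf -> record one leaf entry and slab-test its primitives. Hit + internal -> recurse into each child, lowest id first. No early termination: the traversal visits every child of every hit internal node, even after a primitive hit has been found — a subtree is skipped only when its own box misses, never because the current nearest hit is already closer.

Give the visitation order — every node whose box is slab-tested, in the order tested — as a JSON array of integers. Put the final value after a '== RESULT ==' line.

Traverse from the root:
N0 x:[-6,36] y:[62/3,104/3] z:[3,35] -> hit [62/3,104/3], descend [9, 23]
  N9 x:[-6,13] y:[62/3,98/3] z:[3,35] -> miss, prune
  N23 x:[12,36] y:[64/3,104/3] z:[3,28] -> hit [64/3,28], descend [12, 16]
    N12 x:[12,31] y:[64/3,27] z:[3,28] -> hit [64/3,27], descend [26, 30]
      N26 x:[23,31] y:[64/3,26] z:[10,28] -> hit [23,26], descend [1, 21]
        N1 x:[28,31] y:[64/3,68/3] z:[10,13] -> miss, prune
        N21 x:[23,28] y:[73/3,26] z:[25,28] -> hit [25,26] leaf, test {P5@t=25}
      N30 x:[12,20] y:[22,27] z:[3,13] -> miss, prune
    N16 x:[14,36] y:[28,104/3] z:[6,28] -> hit [28,28], descend [3, 24]
      N3 x:[14,26] y:[100/3,104/3] z:[11,28] -> miss, prune
      N24 x:[24,36] y:[28,30] z:[6,26] -> miss, prune

Summary -> nodes [0, 9, 23, 12, 26, 1, 21, 30, 16, 3, 24]; box-tests=11; leaf-entries=1; first=P5

== RESULT ==
[0, 9, 23, 12, 26, 1, 21, 30, 16, 3, 24]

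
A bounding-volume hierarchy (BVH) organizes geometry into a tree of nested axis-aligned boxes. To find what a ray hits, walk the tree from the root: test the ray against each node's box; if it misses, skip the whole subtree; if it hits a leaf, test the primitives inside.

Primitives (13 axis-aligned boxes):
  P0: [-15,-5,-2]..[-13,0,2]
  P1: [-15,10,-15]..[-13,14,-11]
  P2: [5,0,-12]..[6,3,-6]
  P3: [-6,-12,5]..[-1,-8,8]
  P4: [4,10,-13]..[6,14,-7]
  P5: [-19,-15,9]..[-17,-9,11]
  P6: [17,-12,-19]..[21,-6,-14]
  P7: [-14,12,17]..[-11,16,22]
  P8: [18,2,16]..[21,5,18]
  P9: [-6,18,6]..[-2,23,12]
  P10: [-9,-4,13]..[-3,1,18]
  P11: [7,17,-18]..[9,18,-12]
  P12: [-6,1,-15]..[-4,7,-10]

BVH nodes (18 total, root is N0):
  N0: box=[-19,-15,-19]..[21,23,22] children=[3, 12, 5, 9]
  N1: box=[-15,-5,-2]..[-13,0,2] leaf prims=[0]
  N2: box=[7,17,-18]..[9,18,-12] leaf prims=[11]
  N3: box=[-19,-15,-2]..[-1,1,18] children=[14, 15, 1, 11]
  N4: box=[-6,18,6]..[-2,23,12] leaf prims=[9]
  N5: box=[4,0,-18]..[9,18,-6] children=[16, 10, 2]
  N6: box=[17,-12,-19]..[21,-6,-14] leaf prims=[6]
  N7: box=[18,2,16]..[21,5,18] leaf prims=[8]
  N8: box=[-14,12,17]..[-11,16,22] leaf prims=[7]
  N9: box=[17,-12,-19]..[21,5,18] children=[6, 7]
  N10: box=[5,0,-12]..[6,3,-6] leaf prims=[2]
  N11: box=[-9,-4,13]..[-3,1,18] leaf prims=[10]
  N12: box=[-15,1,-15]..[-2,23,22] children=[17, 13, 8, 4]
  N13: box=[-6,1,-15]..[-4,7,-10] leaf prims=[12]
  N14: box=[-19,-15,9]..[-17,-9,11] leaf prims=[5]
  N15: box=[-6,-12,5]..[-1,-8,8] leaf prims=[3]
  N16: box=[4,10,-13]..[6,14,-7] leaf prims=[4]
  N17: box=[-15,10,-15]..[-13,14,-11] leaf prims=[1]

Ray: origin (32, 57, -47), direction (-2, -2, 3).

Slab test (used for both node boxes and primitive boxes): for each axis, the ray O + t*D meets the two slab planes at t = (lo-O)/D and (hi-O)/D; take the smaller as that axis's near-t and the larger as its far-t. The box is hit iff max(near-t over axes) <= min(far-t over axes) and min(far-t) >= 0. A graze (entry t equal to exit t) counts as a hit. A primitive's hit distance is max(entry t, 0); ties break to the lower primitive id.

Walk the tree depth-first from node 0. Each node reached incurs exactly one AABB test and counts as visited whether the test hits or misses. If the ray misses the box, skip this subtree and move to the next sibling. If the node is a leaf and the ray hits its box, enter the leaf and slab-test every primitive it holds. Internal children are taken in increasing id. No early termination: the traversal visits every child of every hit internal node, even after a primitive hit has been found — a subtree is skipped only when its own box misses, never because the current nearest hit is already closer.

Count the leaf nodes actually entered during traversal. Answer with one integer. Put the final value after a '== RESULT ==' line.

Trace the traversal:
N0 x:[11/2,51/2] y:[17,36] z:[28/3,23] -> hit [17,23], descend [3, 5, 9, 12]
  N3 x:[33/2,51/2] y:[28,36] z:[15,65/3] -> miss, prune
  N5 x:[23/2,14] y:[39/2,57/2] z:[29/3,41/3] -> miss, prune
  N9 x:[11/2,15/2] y:[26,69/2] z:[28/3,65/3] -> miss, prune
  N12 x:[17,47/2] y:[17,28] z:[32/3,23] -> hit [17,23], descend [4, 8, 13, 17]
    N4 x:[17,19] y:[17,39/2] z:[53/3,59/3] -> hit [53/3,19] leaf, test {P9@t=53/3}
    N8 x:[43/2,23] y:[41/2,45/2] z:[64/3,23] -> hit [43/2,45/2] leaf, test {P7@t=43/2}
    N13 x:[18,19] y:[25,28] z:[32/3,37/3] -> miss, prune
    N17 x:[45/2,47/2] y:[43/2,47/2] z:[32/3,12] -> miss, prune

9 AABB tests over nodes [0, 3, 5, 9, 12, 4, 8, 13, 17]; 2 leaves entered; closest P9.

== RESULT ==
2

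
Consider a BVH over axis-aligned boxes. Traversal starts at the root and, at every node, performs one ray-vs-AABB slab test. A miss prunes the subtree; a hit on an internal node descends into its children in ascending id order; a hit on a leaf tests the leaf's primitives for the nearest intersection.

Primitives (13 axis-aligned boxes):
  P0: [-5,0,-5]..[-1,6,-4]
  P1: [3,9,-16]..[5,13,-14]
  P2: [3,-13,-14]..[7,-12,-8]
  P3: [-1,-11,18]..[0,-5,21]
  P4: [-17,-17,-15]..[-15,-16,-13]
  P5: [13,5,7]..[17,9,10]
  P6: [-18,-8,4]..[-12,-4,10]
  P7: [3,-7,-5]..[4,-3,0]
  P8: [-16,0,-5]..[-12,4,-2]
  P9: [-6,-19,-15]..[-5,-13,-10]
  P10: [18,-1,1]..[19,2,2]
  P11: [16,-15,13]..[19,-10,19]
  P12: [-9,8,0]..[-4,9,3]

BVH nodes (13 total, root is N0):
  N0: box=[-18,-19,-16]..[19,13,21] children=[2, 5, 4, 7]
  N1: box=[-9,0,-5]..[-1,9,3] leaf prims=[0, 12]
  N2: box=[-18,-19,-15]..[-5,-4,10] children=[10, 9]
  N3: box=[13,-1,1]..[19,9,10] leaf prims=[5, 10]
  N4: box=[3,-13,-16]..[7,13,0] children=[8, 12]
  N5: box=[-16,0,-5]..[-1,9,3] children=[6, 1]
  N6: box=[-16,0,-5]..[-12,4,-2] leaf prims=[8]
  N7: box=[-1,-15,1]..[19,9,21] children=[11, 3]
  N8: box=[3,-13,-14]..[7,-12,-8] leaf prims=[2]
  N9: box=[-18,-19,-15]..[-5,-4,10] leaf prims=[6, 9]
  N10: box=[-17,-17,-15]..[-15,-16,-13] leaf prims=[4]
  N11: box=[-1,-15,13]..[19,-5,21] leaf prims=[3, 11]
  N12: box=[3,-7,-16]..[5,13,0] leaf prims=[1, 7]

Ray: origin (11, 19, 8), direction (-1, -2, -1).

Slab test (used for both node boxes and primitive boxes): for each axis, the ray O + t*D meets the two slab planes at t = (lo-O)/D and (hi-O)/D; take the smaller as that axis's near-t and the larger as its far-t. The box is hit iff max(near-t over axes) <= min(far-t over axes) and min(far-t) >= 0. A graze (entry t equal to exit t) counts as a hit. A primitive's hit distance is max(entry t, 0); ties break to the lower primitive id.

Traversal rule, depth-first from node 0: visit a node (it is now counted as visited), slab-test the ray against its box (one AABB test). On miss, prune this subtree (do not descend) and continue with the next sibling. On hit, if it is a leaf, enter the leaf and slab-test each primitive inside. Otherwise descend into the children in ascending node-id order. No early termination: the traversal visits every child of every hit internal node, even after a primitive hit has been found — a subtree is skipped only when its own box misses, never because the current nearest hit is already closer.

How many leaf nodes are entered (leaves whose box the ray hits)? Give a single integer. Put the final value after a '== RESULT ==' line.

Traverse from the root:
N0 x:[-8,29] y:[3,19] z:[-13,24] -> hit [3,19], descend [2, 4, 5, 7]
  N2 x:[16,29] y:[23/2,19] z:[-2,23] -> hit [16,19], descend [9, 10]
    N9 x:[16,29] y:[23/2,19] z:[-2,23] -> hit [16,19] leaf, test {P6(miss), P9(miss)}
    N10 x:[26,28] y:[35/2,18] z:[21,23] -> miss, prune
  N4 x:[4,8] y:[3,16] z:[8,24] -> hit [8,8], descend [8, 12]
    N8 x:[4,8] y:[31/2,16] z:[16,22] -> miss, prune
    N12 x:[6,8] y:[3,13] z:[8,24] -> hit [8,8] leaf, test {P1(miss), P7(miss)}
  N5 x:[12,27] y:[5,19/2] z:[5,13] -> miss, prune
  N7 x:[-8,12] y:[5,17] z:[-13,7] -> hit [5,7], descend [3, 11]
    N3 x:[-8,-2] y:[5,10] z:[-2,7] -> miss, prune
    N11 x:[-8,12] y:[12,17] z:[-13,-5] -> miss, prune

Visited [0, 2, 9, 10, 4, 8, 12, 5, 7, 3, 11]. Tests: 11 box, 2 leaf. Nearest: miss.

== RESULT ==
2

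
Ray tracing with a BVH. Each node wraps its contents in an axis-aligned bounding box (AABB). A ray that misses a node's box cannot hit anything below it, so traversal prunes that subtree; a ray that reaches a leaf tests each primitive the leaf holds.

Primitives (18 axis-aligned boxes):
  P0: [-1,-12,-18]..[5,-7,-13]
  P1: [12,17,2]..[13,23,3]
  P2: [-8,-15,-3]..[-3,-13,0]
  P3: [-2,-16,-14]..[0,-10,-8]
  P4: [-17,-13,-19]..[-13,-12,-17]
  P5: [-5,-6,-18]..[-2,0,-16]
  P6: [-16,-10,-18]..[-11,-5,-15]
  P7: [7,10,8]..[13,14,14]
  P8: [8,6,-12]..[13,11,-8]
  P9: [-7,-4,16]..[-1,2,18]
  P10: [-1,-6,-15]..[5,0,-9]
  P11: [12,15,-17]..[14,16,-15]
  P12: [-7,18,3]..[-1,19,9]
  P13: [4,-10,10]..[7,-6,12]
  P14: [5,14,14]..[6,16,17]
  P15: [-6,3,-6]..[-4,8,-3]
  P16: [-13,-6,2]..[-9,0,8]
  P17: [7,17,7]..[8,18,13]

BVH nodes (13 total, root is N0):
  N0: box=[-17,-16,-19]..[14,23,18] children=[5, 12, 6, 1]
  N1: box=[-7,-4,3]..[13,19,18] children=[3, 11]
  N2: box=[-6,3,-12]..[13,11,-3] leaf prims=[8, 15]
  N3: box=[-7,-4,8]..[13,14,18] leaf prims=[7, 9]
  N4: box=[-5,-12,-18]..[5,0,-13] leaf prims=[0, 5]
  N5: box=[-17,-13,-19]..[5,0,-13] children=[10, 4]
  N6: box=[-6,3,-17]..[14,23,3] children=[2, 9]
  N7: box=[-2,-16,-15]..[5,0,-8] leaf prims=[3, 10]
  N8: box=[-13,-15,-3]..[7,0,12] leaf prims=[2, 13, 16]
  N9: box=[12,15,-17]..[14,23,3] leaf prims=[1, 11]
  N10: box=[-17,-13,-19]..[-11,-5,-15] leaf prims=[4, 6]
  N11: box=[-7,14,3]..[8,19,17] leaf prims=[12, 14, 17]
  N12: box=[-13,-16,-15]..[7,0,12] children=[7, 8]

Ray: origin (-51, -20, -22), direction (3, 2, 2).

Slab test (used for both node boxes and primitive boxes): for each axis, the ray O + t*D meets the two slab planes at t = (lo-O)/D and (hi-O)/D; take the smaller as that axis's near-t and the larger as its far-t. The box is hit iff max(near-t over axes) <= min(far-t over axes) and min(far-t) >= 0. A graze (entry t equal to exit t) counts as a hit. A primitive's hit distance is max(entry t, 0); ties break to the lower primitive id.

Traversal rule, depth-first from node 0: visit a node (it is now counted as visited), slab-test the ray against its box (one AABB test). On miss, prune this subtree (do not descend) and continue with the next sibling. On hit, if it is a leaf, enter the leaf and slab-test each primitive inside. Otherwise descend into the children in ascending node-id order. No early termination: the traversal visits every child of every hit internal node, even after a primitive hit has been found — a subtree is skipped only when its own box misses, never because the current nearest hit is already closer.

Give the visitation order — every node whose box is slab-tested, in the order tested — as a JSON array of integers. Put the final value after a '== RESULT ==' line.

Trace the traversal:
N0 x:[34/3,65/3] y:[2,43/2] z:[3/2,20] -> hit [34/3,20], descend [1, 5, 6, 12]
  N1 x:[44/3,64/3] y:[8,39/2] z:[25/2,20] -> hit [44/3,39/2], descend [3, 11]
    N3 x:[44/3,64/3] y:[8,17] z:[15,20] -> hit [15,17] leaf, test {P7(miss), P9(miss)}
    N11 x:[44/3,59/3] y:[17,39/2] z:[25/2,39/2] -> hit [17,39/2] leaf, test {P12(miss), P14(miss), P17(miss)}
  N5 x:[34/3,56/3] y:[7/2,10] z:[3/2,9/2] -> miss, prune
  N6 x:[15,65/3] y:[23/2,43/2] z:[5/2,25/2] -> miss, prune
  N12 x:[38/3,58/3] y:[2,10] z:[7/2,17] -> miss, prune

Visited [0, 1, 3, 11, 5, 6, 12]. Tests: 7 box, 2 leaf. Nearest: miss.

== RESULT ==
[0, 1, 3, 11, 5, 6, 12]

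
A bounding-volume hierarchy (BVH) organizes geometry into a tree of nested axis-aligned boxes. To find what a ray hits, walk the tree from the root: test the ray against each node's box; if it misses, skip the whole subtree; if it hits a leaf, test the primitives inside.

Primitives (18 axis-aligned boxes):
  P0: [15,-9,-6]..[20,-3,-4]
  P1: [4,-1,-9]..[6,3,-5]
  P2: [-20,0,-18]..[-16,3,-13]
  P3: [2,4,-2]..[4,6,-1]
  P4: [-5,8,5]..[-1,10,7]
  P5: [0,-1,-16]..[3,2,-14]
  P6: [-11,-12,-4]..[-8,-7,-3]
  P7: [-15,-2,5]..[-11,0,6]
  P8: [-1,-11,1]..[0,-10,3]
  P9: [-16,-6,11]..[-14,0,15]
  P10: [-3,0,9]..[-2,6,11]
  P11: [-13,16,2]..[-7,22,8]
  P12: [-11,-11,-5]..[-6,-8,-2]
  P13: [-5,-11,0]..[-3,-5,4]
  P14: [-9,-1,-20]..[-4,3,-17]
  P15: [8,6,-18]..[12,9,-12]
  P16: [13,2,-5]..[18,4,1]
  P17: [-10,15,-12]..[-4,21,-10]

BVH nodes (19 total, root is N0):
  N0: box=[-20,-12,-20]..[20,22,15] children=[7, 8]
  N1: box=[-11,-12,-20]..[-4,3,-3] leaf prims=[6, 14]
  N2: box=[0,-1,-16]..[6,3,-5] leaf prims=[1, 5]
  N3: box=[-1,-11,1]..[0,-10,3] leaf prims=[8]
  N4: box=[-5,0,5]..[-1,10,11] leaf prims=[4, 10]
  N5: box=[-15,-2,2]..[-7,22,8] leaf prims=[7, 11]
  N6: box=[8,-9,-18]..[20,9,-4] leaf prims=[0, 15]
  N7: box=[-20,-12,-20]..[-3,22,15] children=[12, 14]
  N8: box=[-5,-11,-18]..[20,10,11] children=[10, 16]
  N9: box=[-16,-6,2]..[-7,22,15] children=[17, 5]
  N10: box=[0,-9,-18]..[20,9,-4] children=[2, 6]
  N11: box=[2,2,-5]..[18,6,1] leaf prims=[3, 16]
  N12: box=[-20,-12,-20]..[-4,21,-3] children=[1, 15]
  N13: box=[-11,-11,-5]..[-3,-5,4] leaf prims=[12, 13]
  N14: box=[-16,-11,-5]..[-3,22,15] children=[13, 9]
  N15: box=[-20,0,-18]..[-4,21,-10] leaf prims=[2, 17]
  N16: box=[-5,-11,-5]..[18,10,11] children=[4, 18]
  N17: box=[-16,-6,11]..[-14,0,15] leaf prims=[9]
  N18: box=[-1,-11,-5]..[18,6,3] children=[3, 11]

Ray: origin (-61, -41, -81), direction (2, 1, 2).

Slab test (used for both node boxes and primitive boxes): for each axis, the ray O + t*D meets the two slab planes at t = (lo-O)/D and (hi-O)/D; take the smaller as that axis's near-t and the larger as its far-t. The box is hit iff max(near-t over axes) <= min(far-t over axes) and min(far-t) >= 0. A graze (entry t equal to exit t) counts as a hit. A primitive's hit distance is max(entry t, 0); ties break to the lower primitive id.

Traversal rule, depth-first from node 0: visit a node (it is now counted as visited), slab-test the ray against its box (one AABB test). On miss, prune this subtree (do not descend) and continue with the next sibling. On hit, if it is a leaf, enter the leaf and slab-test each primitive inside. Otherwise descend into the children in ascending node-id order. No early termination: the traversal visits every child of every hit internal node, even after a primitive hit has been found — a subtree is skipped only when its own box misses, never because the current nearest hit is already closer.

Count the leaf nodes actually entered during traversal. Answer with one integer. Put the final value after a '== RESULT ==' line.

Traverse from the root:
N0 x:[41/2,81/2] y:[29,63] z:[61/2,48] -> hit [61/2,81/2], descend [7, 8]
  N7 x:[41/2,29] y:[29,63] z:[61/2,48] -> miss, prune
  N8 x:[28,81/2] y:[30,51] z:[63/2,46] -> hit [63/2,81/2], descend [10, 16]
    N10 x:[61/2,81/2] y:[32,50] z:[63/2,77/2] -> hit [32,77/2], descend [2, 6]
      N2 x:[61/2,67/2] y:[40,44] z:[65/2,38] -> miss, prune
      N6 x:[69/2,81/2] y:[32,50] z:[63/2,77/2] -> hit [69/2,77/2] leaf, test {P0@t=38, P15(miss)}
    N16 x:[28,79/2] y:[30,51] z:[38,46] -> hit [38,79/2], descend [4, 18]
      N4 x:[28,30] y:[41,51] z:[43,46] -> miss, prune
      N18 x:[30,79/2] y:[30,47] z:[38,42] -> hit [38,79/2], descend [3, 11]
        N3 x:[30,61/2] y:[30,31] z:[41,42] -> miss, prune
        N11 x:[63/2,79/2] y:[43,47] z:[38,41] -> miss, prune

Visited [0, 7, 8, 10, 2, 6, 16, 4, 18, 3, 11]. Tests: 11 box, 1 leaf. Nearest: P0.

== RESULT ==
1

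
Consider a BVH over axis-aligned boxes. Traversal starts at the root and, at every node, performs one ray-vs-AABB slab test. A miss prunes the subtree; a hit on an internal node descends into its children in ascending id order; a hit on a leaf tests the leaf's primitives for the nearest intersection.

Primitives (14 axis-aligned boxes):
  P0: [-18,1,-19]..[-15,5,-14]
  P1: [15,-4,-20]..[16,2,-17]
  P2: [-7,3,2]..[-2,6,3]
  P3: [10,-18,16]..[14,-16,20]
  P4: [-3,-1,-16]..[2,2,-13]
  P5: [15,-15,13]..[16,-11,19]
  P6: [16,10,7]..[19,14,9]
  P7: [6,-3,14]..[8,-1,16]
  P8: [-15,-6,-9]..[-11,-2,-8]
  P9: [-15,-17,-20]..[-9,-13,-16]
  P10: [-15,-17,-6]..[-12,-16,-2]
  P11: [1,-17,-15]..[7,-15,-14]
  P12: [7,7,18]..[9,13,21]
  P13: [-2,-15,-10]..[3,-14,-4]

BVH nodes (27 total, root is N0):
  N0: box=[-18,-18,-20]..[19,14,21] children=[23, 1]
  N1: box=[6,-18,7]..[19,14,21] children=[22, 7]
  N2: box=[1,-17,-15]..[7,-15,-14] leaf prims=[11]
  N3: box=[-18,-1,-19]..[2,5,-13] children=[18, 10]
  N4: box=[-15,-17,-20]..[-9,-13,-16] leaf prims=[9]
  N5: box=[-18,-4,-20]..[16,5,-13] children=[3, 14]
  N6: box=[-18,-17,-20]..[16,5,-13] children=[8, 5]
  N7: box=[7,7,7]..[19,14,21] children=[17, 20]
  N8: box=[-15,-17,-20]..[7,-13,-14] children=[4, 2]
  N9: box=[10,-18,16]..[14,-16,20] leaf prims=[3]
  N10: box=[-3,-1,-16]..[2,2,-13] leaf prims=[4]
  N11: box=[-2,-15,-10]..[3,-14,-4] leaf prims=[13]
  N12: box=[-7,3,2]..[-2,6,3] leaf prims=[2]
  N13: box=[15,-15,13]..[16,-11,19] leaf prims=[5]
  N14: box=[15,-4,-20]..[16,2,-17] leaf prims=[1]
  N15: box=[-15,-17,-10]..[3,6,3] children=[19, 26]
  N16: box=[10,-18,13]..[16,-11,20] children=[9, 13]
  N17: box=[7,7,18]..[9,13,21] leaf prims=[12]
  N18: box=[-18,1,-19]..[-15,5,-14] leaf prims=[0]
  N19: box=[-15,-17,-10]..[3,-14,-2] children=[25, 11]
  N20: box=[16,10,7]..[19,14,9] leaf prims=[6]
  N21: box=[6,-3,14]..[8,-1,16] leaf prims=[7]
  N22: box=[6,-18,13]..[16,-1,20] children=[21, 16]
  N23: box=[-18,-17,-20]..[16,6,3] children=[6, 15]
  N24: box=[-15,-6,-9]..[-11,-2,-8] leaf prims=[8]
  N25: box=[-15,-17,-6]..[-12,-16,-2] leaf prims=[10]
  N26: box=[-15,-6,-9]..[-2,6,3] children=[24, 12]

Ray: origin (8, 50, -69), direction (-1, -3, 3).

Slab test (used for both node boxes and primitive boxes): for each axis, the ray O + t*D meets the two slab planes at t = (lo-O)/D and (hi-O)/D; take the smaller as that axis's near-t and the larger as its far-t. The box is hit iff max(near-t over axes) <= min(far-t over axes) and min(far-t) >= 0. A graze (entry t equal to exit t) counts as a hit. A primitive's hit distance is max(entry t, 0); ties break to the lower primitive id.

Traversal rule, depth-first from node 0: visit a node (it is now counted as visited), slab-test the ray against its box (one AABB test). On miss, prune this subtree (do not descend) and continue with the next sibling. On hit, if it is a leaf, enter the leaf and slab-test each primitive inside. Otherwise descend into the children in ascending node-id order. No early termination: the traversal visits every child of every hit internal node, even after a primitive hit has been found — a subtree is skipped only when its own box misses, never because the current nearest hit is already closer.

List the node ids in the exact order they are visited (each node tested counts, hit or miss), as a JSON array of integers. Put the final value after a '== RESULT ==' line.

Traverse from the root:
N0 x:[-11,26] y:[12,68/3] z:[49/3,30] -> hit [49/3,68/3], descend [1, 23]
  N1 x:[-11,2] y:[12,68/3] z:[76/3,30] -> miss, prune
  N23 x:[-8,26] y:[44/3,67/3] z:[49/3,24] -> hit [49/3,67/3], descend [6, 15]
    N6 x:[-8,26] y:[15,67/3] z:[49/3,56/3] -> hit [49/3,56/3], descend [5, 8]
      N5 x:[-8,26] y:[15,18] z:[49/3,56/3] -> hit [49/3,18], descend [3, 14]
        N3 x:[6,26] y:[15,17] z:[50/3,56/3] -> hit [50/3,17], descend [10, 18]
          N10 x:[6,11] y:[16,17] z:[53/3,56/3] -> miss, prune
          N18 x:[23,26] y:[15,49/3] z:[50/3,55/3] -> miss, prune
        N14 x:[-8,-7] y:[16,18] z:[49/3,52/3] -> miss, prune
      N8 x:[1,23] y:[21,67/3] z:[49/3,55/3] -> miss, prune
    N15 x:[5,23] y:[44/3,67/3] z:[59/3,24] -> hit [59/3,67/3], descend [19, 26]
      N19 x:[5,23] y:[64/3,67/3] z:[59/3,67/3] -> hit [64/3,67/3], descend [11, 25]
        N11 x:[5,10] y:[64/3,65/3] z:[59/3,65/3] -> miss, prune
        N25 x:[20,23] y:[22,67/3] z:[21,67/3] -> hit [22,67/3] leaf, test {P10@t=22}
      N26 x:[10,23] y:[44/3,56/3] z:[20,24] -> miss, prune

Summary -> nodes [0, 1, 23, 6, 5, 3, 10, 18, 14, 8, 15, 19, 11, 25, 26]; box-tests=15; leaf-entries=1; first=P10

== RESULT ==
[0, 1, 23, 6, 5, 3, 10, 18, 14, 8, 15, 19, 11, 25, 26]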